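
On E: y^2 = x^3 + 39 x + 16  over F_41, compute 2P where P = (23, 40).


Doubling: s = (3 x1^2 + a) / (2 y1)
s = (3*23^2 + 39) / (2*40) mod 41 = 7
x3 = s^2 - 2 x1 mod 41 = 7^2 - 2*23 = 3
y3 = s (x1 - x3) - y1 mod 41 = 7 * (23 - 3) - 40 = 18

2P = (3, 18)


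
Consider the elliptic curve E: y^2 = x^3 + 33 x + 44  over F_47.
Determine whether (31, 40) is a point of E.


Check whether y^2 = x^3 + 33 x + 44 (mod 47) for (x, y) = (31, 40).
LHS: y^2 = 40^2 mod 47 = 2
RHS: x^3 + 33 x + 44 = 31^3 + 33*31 + 44 mod 47 = 26
LHS != RHS

No, not on the curve


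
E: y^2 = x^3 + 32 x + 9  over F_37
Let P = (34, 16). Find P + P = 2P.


Doubling: s = (3 x1^2 + a) / (2 y1)
s = (3*34^2 + 32) / (2*16) mod 37 = 3
x3 = s^2 - 2 x1 mod 37 = 3^2 - 2*34 = 15
y3 = s (x1 - x3) - y1 mod 37 = 3 * (34 - 15) - 16 = 4

2P = (15, 4)


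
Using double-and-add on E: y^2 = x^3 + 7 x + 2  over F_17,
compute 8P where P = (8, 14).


k = 8 = 1000_2 (binary, LSB first: 0001)
Double-and-add from P = (8, 14):
  bit 0 = 0: acc unchanged = O
  bit 1 = 0: acc unchanged = O
  bit 2 = 0: acc unchanged = O
  bit 3 = 1: acc = O + (11, 13) = (11, 13)

8P = (11, 13)


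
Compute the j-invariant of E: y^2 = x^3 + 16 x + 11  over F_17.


Delta = -16(4 a^3 + 27 b^2) mod 17 = 16
-1728 * (4 a)^3 = -1728 * (4*16)^3 mod 17 = 7
j = 7 * 16^(-1) mod 17 = 10

j = 10 (mod 17)


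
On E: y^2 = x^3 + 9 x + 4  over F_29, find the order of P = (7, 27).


Compute successive multiples of P until we hit O:
  1P = (7, 27)
  2P = (28, 9)
  3P = (19, 4)
  4P = (25, 22)
  5P = (2, 28)
  6P = (27, 6)
  7P = (23, 13)
  8P = (12, 10)
  ... (continuing to 18P)
  18P = O

ord(P) = 18


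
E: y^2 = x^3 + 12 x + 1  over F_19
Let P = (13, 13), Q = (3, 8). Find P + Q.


P != Q, so use the chord formula.
s = (y2 - y1) / (x2 - x1) = (14) / (9) mod 19 = 10
x3 = s^2 - x1 - x2 mod 19 = 10^2 - 13 - 3 = 8
y3 = s (x1 - x3) - y1 mod 19 = 10 * (13 - 8) - 13 = 18

P + Q = (8, 18)


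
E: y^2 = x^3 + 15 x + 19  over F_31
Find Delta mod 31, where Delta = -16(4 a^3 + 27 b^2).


4 a^3 + 27 b^2 = 4*15^3 + 27*19^2 = 13500 + 9747 = 23247
Delta = -16 * (23247) = -371952
Delta mod 31 = 17

Delta = 17 (mod 31)


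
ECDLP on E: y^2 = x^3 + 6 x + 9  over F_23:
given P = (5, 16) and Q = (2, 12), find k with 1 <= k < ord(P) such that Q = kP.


Enumerate multiples of P until we hit Q = (2, 12):
  1P = (5, 16)
  2P = (2, 11)
  3P = (6, 13)
  4P = (21, 9)
  5P = (21, 14)
  6P = (6, 10)
  7P = (2, 12)
Match found at i = 7.

k = 7


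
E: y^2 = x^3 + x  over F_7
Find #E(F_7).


For each x in F_7, count y with y^2 = x^3 + 1 x + 0 mod 7:
  x = 0: RHS = 0, y in [0]  -> 1 point(s)
  x = 1: RHS = 2, y in [3, 4]  -> 2 point(s)
  x = 3: RHS = 2, y in [3, 4]  -> 2 point(s)
  x = 5: RHS = 4, y in [2, 5]  -> 2 point(s)
Affine points: 7. Add the point at infinity: total = 8.

#E(F_7) = 8


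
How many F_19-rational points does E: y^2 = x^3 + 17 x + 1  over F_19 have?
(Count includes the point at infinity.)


For each x in F_19, count y with y^2 = x^3 + 17 x + 1 mod 19:
  x = 0: RHS = 1, y in [1, 18]  -> 2 point(s)
  x = 1: RHS = 0, y in [0]  -> 1 point(s)
  x = 2: RHS = 5, y in [9, 10]  -> 2 point(s)
  x = 4: RHS = 0, y in [0]  -> 1 point(s)
  x = 7: RHS = 7, y in [8, 11]  -> 2 point(s)
  x = 9: RHS = 9, y in [3, 16]  -> 2 point(s)
  x = 13: RHS = 6, y in [5, 14]  -> 2 point(s)
  x = 14: RHS = 0, y in [0]  -> 1 point(s)
  x = 17: RHS = 16, y in [4, 15]  -> 2 point(s)
Affine points: 15. Add the point at infinity: total = 16.

#E(F_19) = 16


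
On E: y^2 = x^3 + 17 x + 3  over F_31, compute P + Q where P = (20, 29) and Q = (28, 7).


P != Q, so use the chord formula.
s = (y2 - y1) / (x2 - x1) = (9) / (8) mod 31 = 5
x3 = s^2 - x1 - x2 mod 31 = 5^2 - 20 - 28 = 8
y3 = s (x1 - x3) - y1 mod 31 = 5 * (20 - 8) - 29 = 0

P + Q = (8, 0)


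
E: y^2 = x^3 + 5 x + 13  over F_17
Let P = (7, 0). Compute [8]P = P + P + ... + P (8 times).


k = 8 = 1000_2 (binary, LSB first: 0001)
Double-and-add from P = (7, 0):
  bit 0 = 0: acc unchanged = O
  bit 1 = 0: acc unchanged = O
  bit 2 = 0: acc unchanged = O
  bit 3 = 1: acc = O + O = O

8P = O


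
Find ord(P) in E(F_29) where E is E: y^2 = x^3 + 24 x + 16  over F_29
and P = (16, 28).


Compute successive multiples of P until we hit O:
  1P = (16, 28)
  2P = (10, 3)
  3P = (26, 27)
  4P = (25, 28)
  5P = (17, 1)
  6P = (0, 4)
  7P = (8, 13)
  8P = (28, 22)
  ... (continuing to 38P)
  38P = O

ord(P) = 38


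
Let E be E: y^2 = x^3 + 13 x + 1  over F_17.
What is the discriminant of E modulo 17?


4 a^3 + 27 b^2 = 4*13^3 + 27*1^2 = 8788 + 27 = 8815
Delta = -16 * (8815) = -141040
Delta mod 17 = 9

Delta = 9 (mod 17)


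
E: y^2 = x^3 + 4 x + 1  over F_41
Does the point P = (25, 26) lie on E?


Check whether y^2 = x^3 + 4 x + 1 (mod 41) for (x, y) = (25, 26).
LHS: y^2 = 26^2 mod 41 = 20
RHS: x^3 + 4 x + 1 = 25^3 + 4*25 + 1 mod 41 = 23
LHS != RHS

No, not on the curve


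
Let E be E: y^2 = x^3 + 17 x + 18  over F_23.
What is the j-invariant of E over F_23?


Delta = -16(4 a^3 + 27 b^2) mod 23 = 11
-1728 * (4 a)^3 = -1728 * (4*17)^3 mod 23 = 3
j = 3 * 11^(-1) mod 23 = 17

j = 17 (mod 23)


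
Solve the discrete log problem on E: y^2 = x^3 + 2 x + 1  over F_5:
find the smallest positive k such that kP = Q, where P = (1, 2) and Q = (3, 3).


Enumerate multiples of P until we hit Q = (3, 3):
  1P = (1, 2)
  2P = (3, 3)
Match found at i = 2.

k = 2


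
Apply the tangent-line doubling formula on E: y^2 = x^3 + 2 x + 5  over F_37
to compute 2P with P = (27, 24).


Doubling: s = (3 x1^2 + a) / (2 y1)
s = (3*27^2 + 2) / (2*24) mod 37 = 14
x3 = s^2 - 2 x1 mod 37 = 14^2 - 2*27 = 31
y3 = s (x1 - x3) - y1 mod 37 = 14 * (27 - 31) - 24 = 31

2P = (31, 31)


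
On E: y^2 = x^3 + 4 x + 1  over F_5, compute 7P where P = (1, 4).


k = 7 = 111_2 (binary, LSB first: 111)
Double-and-add from P = (1, 4):
  bit 0 = 1: acc = O + (1, 4) = (1, 4)
  bit 1 = 1: acc = (1, 4) + (4, 4) = (0, 1)
  bit 2 = 1: acc = (0, 1) + (3, 0) = (1, 1)

7P = (1, 1)


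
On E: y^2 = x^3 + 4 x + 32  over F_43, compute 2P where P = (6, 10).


Doubling: s = (3 x1^2 + a) / (2 y1)
s = (3*6^2 + 4) / (2*10) mod 43 = 40
x3 = s^2 - 2 x1 mod 43 = 40^2 - 2*6 = 40
y3 = s (x1 - x3) - y1 mod 43 = 40 * (6 - 40) - 10 = 6

2P = (40, 6)


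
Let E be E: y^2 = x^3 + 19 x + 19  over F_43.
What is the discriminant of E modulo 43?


4 a^3 + 27 b^2 = 4*19^3 + 27*19^2 = 27436 + 9747 = 37183
Delta = -16 * (37183) = -594928
Delta mod 43 = 20

Delta = 20 (mod 43)


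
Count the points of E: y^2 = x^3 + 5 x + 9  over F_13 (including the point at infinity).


For each x in F_13, count y with y^2 = x^3 + 5 x + 9 mod 13:
  x = 0: RHS = 9, y in [3, 10]  -> 2 point(s)
  x = 2: RHS = 1, y in [1, 12]  -> 2 point(s)
  x = 3: RHS = 12, y in [5, 8]  -> 2 point(s)
  x = 5: RHS = 3, y in [4, 9]  -> 2 point(s)
  x = 7: RHS = 10, y in [6, 7]  -> 2 point(s)
  x = 9: RHS = 3, y in [4, 9]  -> 2 point(s)
  x = 11: RHS = 4, y in [2, 11]  -> 2 point(s)
  x = 12: RHS = 3, y in [4, 9]  -> 2 point(s)
Affine points: 16. Add the point at infinity: total = 17.

#E(F_13) = 17


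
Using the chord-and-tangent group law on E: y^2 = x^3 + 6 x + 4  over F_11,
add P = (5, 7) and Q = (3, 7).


P != Q, so use the chord formula.
s = (y2 - y1) / (x2 - x1) = (0) / (9) mod 11 = 0
x3 = s^2 - x1 - x2 mod 11 = 0^2 - 5 - 3 = 3
y3 = s (x1 - x3) - y1 mod 11 = 0 * (5 - 3) - 7 = 4

P + Q = (3, 4)


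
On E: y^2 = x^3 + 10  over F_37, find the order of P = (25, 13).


Compute successive multiples of P until we hit O:
  1P = (25, 13)
  2P = (31, 4)
  3P = (11, 3)
  4P = (0, 26)
  5P = (16, 6)
  6P = (3, 0)
  7P = (16, 31)
  8P = (0, 11)
  ... (continuing to 12P)
  12P = O

ord(P) = 12


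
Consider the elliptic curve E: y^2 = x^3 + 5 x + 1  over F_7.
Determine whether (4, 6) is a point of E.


Check whether y^2 = x^3 + 5 x + 1 (mod 7) for (x, y) = (4, 6).
LHS: y^2 = 6^2 mod 7 = 1
RHS: x^3 + 5 x + 1 = 4^3 + 5*4 + 1 mod 7 = 1
LHS = RHS

Yes, on the curve


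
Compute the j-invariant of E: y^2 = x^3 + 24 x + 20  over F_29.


Delta = -16(4 a^3 + 27 b^2) mod 29 = 7
-1728 * (4 a)^3 = -1728 * (4*24)^3 mod 29 = 19
j = 19 * 7^(-1) mod 29 = 11

j = 11 (mod 29)


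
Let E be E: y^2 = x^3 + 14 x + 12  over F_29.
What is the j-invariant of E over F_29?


Delta = -16(4 a^3 + 27 b^2) mod 29 = 5
-1728 * (4 a)^3 = -1728 * (4*14)^3 mod 29 = 20
j = 20 * 5^(-1) mod 29 = 4

j = 4 (mod 29)


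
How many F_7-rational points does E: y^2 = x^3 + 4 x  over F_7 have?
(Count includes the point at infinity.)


For each x in F_7, count y with y^2 = x^3 + 4 x + 0 mod 7:
  x = 0: RHS = 0, y in [0]  -> 1 point(s)
  x = 2: RHS = 2, y in [3, 4]  -> 2 point(s)
  x = 3: RHS = 4, y in [2, 5]  -> 2 point(s)
  x = 6: RHS = 2, y in [3, 4]  -> 2 point(s)
Affine points: 7. Add the point at infinity: total = 8.

#E(F_7) = 8


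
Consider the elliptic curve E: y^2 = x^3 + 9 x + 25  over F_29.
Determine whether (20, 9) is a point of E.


Check whether y^2 = x^3 + 9 x + 25 (mod 29) for (x, y) = (20, 9).
LHS: y^2 = 9^2 mod 29 = 23
RHS: x^3 + 9 x + 25 = 20^3 + 9*20 + 25 mod 29 = 27
LHS != RHS

No, not on the curve


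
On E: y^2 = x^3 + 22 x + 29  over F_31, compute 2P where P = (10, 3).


Doubling: s = (3 x1^2 + a) / (2 y1)
s = (3*10^2 + 22) / (2*3) mod 31 = 2
x3 = s^2 - 2 x1 mod 31 = 2^2 - 2*10 = 15
y3 = s (x1 - x3) - y1 mod 31 = 2 * (10 - 15) - 3 = 18

2P = (15, 18)


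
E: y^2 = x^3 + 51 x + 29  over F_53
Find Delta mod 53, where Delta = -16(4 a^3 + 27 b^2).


4 a^3 + 27 b^2 = 4*51^3 + 27*29^2 = 530604 + 22707 = 553311
Delta = -16 * (553311) = -8852976
Delta mod 53 = 38

Delta = 38 (mod 53)


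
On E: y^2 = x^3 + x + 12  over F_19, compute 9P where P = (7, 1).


k = 9 = 1001_2 (binary, LSB first: 1001)
Double-and-add from P = (7, 1):
  bit 0 = 1: acc = O + (7, 1) = (7, 1)
  bit 1 = 0: acc unchanged = (7, 1)
  bit 2 = 0: acc unchanged = (7, 1)
  bit 3 = 1: acc = (7, 1) + (12, 17) = (11, 9)

9P = (11, 9)


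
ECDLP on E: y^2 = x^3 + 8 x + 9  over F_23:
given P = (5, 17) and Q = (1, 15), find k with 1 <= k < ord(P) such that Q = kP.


Enumerate multiples of P until we hit Q = (1, 15):
  1P = (5, 17)
  2P = (15, 10)
  3P = (12, 4)
  4P = (1, 15)
Match found at i = 4.

k = 4


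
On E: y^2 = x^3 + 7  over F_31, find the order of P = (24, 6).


Compute successive multiples of P until we hit O:
  1P = (24, 6)
  2P = (11, 6)
  3P = (27, 25)
  4P = (27, 6)
  5P = (11, 25)
  6P = (24, 25)
  7P = O

ord(P) = 7


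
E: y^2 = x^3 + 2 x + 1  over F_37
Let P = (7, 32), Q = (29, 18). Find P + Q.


P != Q, so use the chord formula.
s = (y2 - y1) / (x2 - x1) = (23) / (22) mod 37 = 33
x3 = s^2 - x1 - x2 mod 37 = 33^2 - 7 - 29 = 17
y3 = s (x1 - x3) - y1 mod 37 = 33 * (7 - 17) - 32 = 8

P + Q = (17, 8)


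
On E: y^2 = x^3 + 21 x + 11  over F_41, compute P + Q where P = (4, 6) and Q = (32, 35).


P != Q, so use the chord formula.
s = (y2 - y1) / (x2 - x1) = (29) / (28) mod 41 = 23
x3 = s^2 - x1 - x2 mod 41 = 23^2 - 4 - 32 = 1
y3 = s (x1 - x3) - y1 mod 41 = 23 * (4 - 1) - 6 = 22

P + Q = (1, 22)


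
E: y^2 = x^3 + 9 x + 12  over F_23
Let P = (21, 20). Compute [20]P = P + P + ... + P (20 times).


k = 20 = 10100_2 (binary, LSB first: 00101)
Double-and-add from P = (21, 20):
  bit 0 = 0: acc unchanged = O
  bit 1 = 0: acc unchanged = O
  bit 2 = 1: acc = O + (20, 21) = (20, 21)
  bit 3 = 0: acc unchanged = (20, 21)
  bit 4 = 1: acc = (20, 21) + (0, 9) = (19, 21)

20P = (19, 21)


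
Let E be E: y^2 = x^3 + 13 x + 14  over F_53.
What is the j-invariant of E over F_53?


Delta = -16(4 a^3 + 27 b^2) mod 53 = 23
-1728 * (4 a)^3 = -1728 * (4*13)^3 mod 53 = 32
j = 32 * 23^(-1) mod 53 = 6

j = 6 (mod 53)


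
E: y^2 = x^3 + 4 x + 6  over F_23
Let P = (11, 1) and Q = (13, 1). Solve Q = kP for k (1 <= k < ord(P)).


Enumerate multiples of P until we hit Q = (13, 1):
  1P = (11, 1)
  2P = (7, 20)
  3P = (6, 4)
  4P = (22, 1)
  5P = (13, 22)
  6P = (0, 11)
  7P = (21, 6)
  8P = (20, 6)
  9P = (19, 15)
  10P = (9, 14)
  11P = (5, 6)
  12P = (16, 7)
  13P = (14, 0)
  14P = (16, 16)
  15P = (5, 17)
  16P = (9, 9)
  17P = (19, 8)
  18P = (20, 17)
  19P = (21, 17)
  20P = (0, 12)
  21P = (13, 1)
Match found at i = 21.

k = 21


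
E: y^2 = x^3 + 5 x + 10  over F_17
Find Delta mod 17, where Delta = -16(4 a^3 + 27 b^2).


4 a^3 + 27 b^2 = 4*5^3 + 27*10^2 = 500 + 2700 = 3200
Delta = -16 * (3200) = -51200
Delta mod 17 = 4

Delta = 4 (mod 17)


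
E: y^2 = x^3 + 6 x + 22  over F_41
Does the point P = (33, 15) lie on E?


Check whether y^2 = x^3 + 6 x + 22 (mod 41) for (x, y) = (33, 15).
LHS: y^2 = 15^2 mod 41 = 20
RHS: x^3 + 6 x + 22 = 33^3 + 6*33 + 22 mod 41 = 36
LHS != RHS

No, not on the curve


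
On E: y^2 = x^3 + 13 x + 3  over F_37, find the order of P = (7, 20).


Compute successive multiples of P until we hit O:
  1P = (7, 20)
  2P = (2, 0)
  3P = (7, 17)
  4P = O

ord(P) = 4


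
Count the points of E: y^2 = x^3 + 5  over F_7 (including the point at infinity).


For each x in F_7, count y with y^2 = x^3 + 0 x + 5 mod 7:
  x = 3: RHS = 4, y in [2, 5]  -> 2 point(s)
  x = 5: RHS = 4, y in [2, 5]  -> 2 point(s)
  x = 6: RHS = 4, y in [2, 5]  -> 2 point(s)
Affine points: 6. Add the point at infinity: total = 7.

#E(F_7) = 7


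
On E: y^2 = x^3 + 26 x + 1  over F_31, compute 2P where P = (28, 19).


Doubling: s = (3 x1^2 + a) / (2 y1)
s = (3*28^2 + 26) / (2*19) mod 31 = 12
x3 = s^2 - 2 x1 mod 31 = 12^2 - 2*28 = 26
y3 = s (x1 - x3) - y1 mod 31 = 12 * (28 - 26) - 19 = 5

2P = (26, 5)


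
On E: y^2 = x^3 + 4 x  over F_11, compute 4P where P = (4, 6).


k = 4 = 100_2 (binary, LSB first: 001)
Double-and-add from P = (4, 6):
  bit 0 = 0: acc unchanged = O
  bit 1 = 0: acc unchanged = O
  bit 2 = 1: acc = O + (1, 4) = (1, 4)

4P = (1, 4)


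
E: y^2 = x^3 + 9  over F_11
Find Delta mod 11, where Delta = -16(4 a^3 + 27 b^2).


4 a^3 + 27 b^2 = 4*0^3 + 27*9^2 = 0 + 2187 = 2187
Delta = -16 * (2187) = -34992
Delta mod 11 = 10

Delta = 10 (mod 11)


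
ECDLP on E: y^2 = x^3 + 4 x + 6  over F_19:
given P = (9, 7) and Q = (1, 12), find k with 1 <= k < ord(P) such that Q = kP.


Enumerate multiples of P until we hit Q = (1, 12):
  1P = (9, 7)
  2P = (1, 12)
Match found at i = 2.

k = 2


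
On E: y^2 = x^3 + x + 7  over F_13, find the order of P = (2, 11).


Compute successive multiples of P until we hit O:
  1P = (2, 11)
  2P = (9, 2)
  3P = (1, 10)
  4P = (11, 6)
  5P = (4, 6)
  6P = (10, 9)
  7P = (10, 4)
  8P = (4, 7)
  ... (continuing to 13P)
  13P = O

ord(P) = 13


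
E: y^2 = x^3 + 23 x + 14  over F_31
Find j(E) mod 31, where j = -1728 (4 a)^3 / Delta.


Delta = -16(4 a^3 + 27 b^2) mod 31 = 21
-1728 * (4 a)^3 = -1728 * (4*23)^3 mod 31 = 23
j = 23 * 21^(-1) mod 31 = 7

j = 7 (mod 31)


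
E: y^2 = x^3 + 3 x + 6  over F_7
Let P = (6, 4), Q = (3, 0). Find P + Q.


P != Q, so use the chord formula.
s = (y2 - y1) / (x2 - x1) = (3) / (4) mod 7 = 6
x3 = s^2 - x1 - x2 mod 7 = 6^2 - 6 - 3 = 6
y3 = s (x1 - x3) - y1 mod 7 = 6 * (6 - 6) - 4 = 3

P + Q = (6, 3)


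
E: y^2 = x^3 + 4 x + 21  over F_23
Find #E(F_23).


For each x in F_23, count y with y^2 = x^3 + 4 x + 21 mod 23:
  x = 1: RHS = 3, y in [7, 16]  -> 2 point(s)
  x = 4: RHS = 9, y in [3, 20]  -> 2 point(s)
  x = 6: RHS = 8, y in [10, 13]  -> 2 point(s)
  x = 7: RHS = 1, y in [1, 22]  -> 2 point(s)
  x = 8: RHS = 13, y in [6, 17]  -> 2 point(s)
  x = 9: RHS = 4, y in [2, 21]  -> 2 point(s)
  x = 10: RHS = 3, y in [7, 16]  -> 2 point(s)
  x = 11: RHS = 16, y in [4, 19]  -> 2 point(s)
  x = 12: RHS = 3, y in [7, 16]  -> 2 point(s)
  x = 13: RHS = 16, y in [4, 19]  -> 2 point(s)
  x = 15: RHS = 6, y in [11, 12]  -> 2 point(s)
  x = 16: RHS = 18, y in [8, 15]  -> 2 point(s)
  x = 22: RHS = 16, y in [4, 19]  -> 2 point(s)
Affine points: 26. Add the point at infinity: total = 27.

#E(F_23) = 27


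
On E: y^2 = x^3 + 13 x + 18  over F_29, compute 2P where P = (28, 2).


Doubling: s = (3 x1^2 + a) / (2 y1)
s = (3*28^2 + 13) / (2*2) mod 29 = 4
x3 = s^2 - 2 x1 mod 29 = 4^2 - 2*28 = 18
y3 = s (x1 - x3) - y1 mod 29 = 4 * (28 - 18) - 2 = 9

2P = (18, 9)


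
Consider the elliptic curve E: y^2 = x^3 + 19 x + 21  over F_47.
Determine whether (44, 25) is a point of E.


Check whether y^2 = x^3 + 19 x + 21 (mod 47) for (x, y) = (44, 25).
LHS: y^2 = 25^2 mod 47 = 14
RHS: x^3 + 19 x + 21 = 44^3 + 19*44 + 21 mod 47 = 31
LHS != RHS

No, not on the curve


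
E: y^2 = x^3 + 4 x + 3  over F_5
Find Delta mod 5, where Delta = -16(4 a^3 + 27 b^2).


4 a^3 + 27 b^2 = 4*4^3 + 27*3^2 = 256 + 243 = 499
Delta = -16 * (499) = -7984
Delta mod 5 = 1

Delta = 1 (mod 5)


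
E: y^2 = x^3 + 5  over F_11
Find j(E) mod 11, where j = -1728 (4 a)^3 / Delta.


Delta = -16(4 a^3 + 27 b^2) mod 11 = 2
-1728 * (4 a)^3 = -1728 * (4*0)^3 mod 11 = 0
j = 0 * 2^(-1) mod 11 = 0

j = 0 (mod 11)


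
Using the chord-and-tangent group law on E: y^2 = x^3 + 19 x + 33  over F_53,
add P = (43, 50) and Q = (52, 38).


P != Q, so use the chord formula.
s = (y2 - y1) / (x2 - x1) = (41) / (9) mod 53 = 34
x3 = s^2 - x1 - x2 mod 53 = 34^2 - 43 - 52 = 1
y3 = s (x1 - x3) - y1 mod 53 = 34 * (43 - 1) - 50 = 0

P + Q = (1, 0)


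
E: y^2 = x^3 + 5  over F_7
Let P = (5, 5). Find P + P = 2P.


Doubling: s = (3 x1^2 + a) / (2 y1)
s = (3*5^2 + 0) / (2*5) mod 7 = 4
x3 = s^2 - 2 x1 mod 7 = 4^2 - 2*5 = 6
y3 = s (x1 - x3) - y1 mod 7 = 4 * (5 - 6) - 5 = 5

2P = (6, 5)


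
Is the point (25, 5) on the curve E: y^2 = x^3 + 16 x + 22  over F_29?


Check whether y^2 = x^3 + 16 x + 22 (mod 29) for (x, y) = (25, 5).
LHS: y^2 = 5^2 mod 29 = 25
RHS: x^3 + 16 x + 22 = 25^3 + 16*25 + 22 mod 29 = 10
LHS != RHS

No, not on the curve


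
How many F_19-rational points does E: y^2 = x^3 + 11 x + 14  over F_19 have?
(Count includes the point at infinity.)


For each x in F_19, count y with y^2 = x^3 + 11 x + 14 mod 19:
  x = 1: RHS = 7, y in [8, 11]  -> 2 point(s)
  x = 2: RHS = 6, y in [5, 14]  -> 2 point(s)
  x = 3: RHS = 17, y in [6, 13]  -> 2 point(s)
  x = 5: RHS = 4, y in [2, 17]  -> 2 point(s)
  x = 6: RHS = 11, y in [7, 12]  -> 2 point(s)
  x = 7: RHS = 16, y in [4, 15]  -> 2 point(s)
  x = 8: RHS = 6, y in [5, 14]  -> 2 point(s)
  x = 9: RHS = 6, y in [5, 14]  -> 2 point(s)
  x = 13: RHS = 17, y in [6, 13]  -> 2 point(s)
  x = 14: RHS = 5, y in [9, 10]  -> 2 point(s)
  x = 15: RHS = 1, y in [1, 18]  -> 2 point(s)
  x = 16: RHS = 11, y in [7, 12]  -> 2 point(s)
Affine points: 24. Add the point at infinity: total = 25.

#E(F_19) = 25


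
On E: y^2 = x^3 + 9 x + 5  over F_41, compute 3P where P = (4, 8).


k = 3 = 11_2 (binary, LSB first: 11)
Double-and-add from P = (4, 8):
  bit 0 = 1: acc = O + (4, 8) = (4, 8)
  bit 1 = 1: acc = (4, 8) + (34, 3) = (11, 0)

3P = (11, 0)


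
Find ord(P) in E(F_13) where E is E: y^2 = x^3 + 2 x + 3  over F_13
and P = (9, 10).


Compute successive multiples of P until we hit O:
  1P = (9, 10)
  2P = (11, 11)
  3P = (3, 6)
  4P = (0, 9)
  5P = (0, 4)
  6P = (3, 7)
  7P = (11, 2)
  8P = (9, 3)
  ... (continuing to 9P)
  9P = O

ord(P) = 9


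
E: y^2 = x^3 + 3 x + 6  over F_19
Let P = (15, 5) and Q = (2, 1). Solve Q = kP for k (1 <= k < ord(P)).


Enumerate multiples of P until we hit Q = (2, 1):
  1P = (15, 5)
  2P = (0, 5)
  3P = (4, 14)
  4P = (17, 7)
  5P = (7, 3)
  6P = (3, 17)
  7P = (2, 1)
Match found at i = 7.

k = 7


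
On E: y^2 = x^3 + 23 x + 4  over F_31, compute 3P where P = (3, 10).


k = 3 = 11_2 (binary, LSB first: 11)
Double-and-add from P = (3, 10):
  bit 0 = 1: acc = O + (3, 10) = (3, 10)
  bit 1 = 1: acc = (3, 10) + (8, 24) = (8, 7)

3P = (8, 7)


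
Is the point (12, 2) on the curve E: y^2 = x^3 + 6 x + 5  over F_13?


Check whether y^2 = x^3 + 6 x + 5 (mod 13) for (x, y) = (12, 2).
LHS: y^2 = 2^2 mod 13 = 4
RHS: x^3 + 6 x + 5 = 12^3 + 6*12 + 5 mod 13 = 11
LHS != RHS

No, not on the curve


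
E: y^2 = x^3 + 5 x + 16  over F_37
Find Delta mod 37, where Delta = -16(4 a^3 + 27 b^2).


4 a^3 + 27 b^2 = 4*5^3 + 27*16^2 = 500 + 6912 = 7412
Delta = -16 * (7412) = -118592
Delta mod 37 = 30

Delta = 30 (mod 37)


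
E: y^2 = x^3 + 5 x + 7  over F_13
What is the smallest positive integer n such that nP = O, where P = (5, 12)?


Compute successive multiples of P until we hit O:
  1P = (5, 12)
  2P = (4, 0)
  3P = (5, 1)
  4P = O

ord(P) = 4


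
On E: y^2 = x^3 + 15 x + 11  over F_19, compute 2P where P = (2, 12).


Doubling: s = (3 x1^2 + a) / (2 y1)
s = (3*2^2 + 15) / (2*12) mod 19 = 13
x3 = s^2 - 2 x1 mod 19 = 13^2 - 2*2 = 13
y3 = s (x1 - x3) - y1 mod 19 = 13 * (2 - 13) - 12 = 16

2P = (13, 16)


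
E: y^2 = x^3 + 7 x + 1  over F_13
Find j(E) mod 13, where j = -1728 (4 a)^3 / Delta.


Delta = -16(4 a^3 + 27 b^2) mod 13 = 2
-1728 * (4 a)^3 = -1728 * (4*7)^3 mod 13 = 8
j = 8 * 2^(-1) mod 13 = 4

j = 4 (mod 13)


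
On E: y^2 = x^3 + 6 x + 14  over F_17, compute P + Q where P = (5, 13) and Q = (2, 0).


P != Q, so use the chord formula.
s = (y2 - y1) / (x2 - x1) = (4) / (14) mod 17 = 10
x3 = s^2 - x1 - x2 mod 17 = 10^2 - 5 - 2 = 8
y3 = s (x1 - x3) - y1 mod 17 = 10 * (5 - 8) - 13 = 8

P + Q = (8, 8)


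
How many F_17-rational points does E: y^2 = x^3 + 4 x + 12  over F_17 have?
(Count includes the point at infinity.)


For each x in F_17, count y with y^2 = x^3 + 4 x + 12 mod 17:
  x = 1: RHS = 0, y in [0]  -> 1 point(s)
  x = 3: RHS = 0, y in [0]  -> 1 point(s)
  x = 5: RHS = 4, y in [2, 15]  -> 2 point(s)
  x = 7: RHS = 9, y in [3, 14]  -> 2 point(s)
  x = 10: RHS = 15, y in [7, 10]  -> 2 point(s)
  x = 13: RHS = 0, y in [0]  -> 1 point(s)
  x = 15: RHS = 13, y in [8, 9]  -> 2 point(s)
Affine points: 11. Add the point at infinity: total = 12.

#E(F_17) = 12


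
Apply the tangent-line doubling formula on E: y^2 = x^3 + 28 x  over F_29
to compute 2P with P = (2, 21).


Doubling: s = (3 x1^2 + a) / (2 y1)
s = (3*2^2 + 28) / (2*21) mod 29 = 12
x3 = s^2 - 2 x1 mod 29 = 12^2 - 2*2 = 24
y3 = s (x1 - x3) - y1 mod 29 = 12 * (2 - 24) - 21 = 5

2P = (24, 5)


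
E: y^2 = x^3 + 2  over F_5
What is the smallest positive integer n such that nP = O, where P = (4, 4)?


Compute successive multiples of P until we hit O:
  1P = (4, 4)
  2P = (3, 2)
  3P = (2, 0)
  4P = (3, 3)
  5P = (4, 1)
  6P = O

ord(P) = 6


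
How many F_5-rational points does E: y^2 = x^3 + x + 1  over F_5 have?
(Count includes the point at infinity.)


For each x in F_5, count y with y^2 = x^3 + 1 x + 1 mod 5:
  x = 0: RHS = 1, y in [1, 4]  -> 2 point(s)
  x = 2: RHS = 1, y in [1, 4]  -> 2 point(s)
  x = 3: RHS = 1, y in [1, 4]  -> 2 point(s)
  x = 4: RHS = 4, y in [2, 3]  -> 2 point(s)
Affine points: 8. Add the point at infinity: total = 9.

#E(F_5) = 9


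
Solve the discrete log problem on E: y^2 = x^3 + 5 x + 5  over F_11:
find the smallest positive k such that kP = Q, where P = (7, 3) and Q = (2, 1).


Enumerate multiples of P until we hit Q = (2, 1):
  1P = (7, 3)
  2P = (2, 10)
  3P = (0, 7)
  4P = (5, 10)
  5P = (3, 5)
  6P = (4, 1)
  7P = (9, 3)
  8P = (6, 8)
  9P = (1, 0)
  10P = (6, 3)
  11P = (9, 8)
  12P = (4, 10)
  13P = (3, 6)
  14P = (5, 1)
  15P = (0, 4)
  16P = (2, 1)
Match found at i = 16.

k = 16


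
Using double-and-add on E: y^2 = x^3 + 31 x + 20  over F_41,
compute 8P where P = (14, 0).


k = 8 = 1000_2 (binary, LSB first: 0001)
Double-and-add from P = (14, 0):
  bit 0 = 0: acc unchanged = O
  bit 1 = 0: acc unchanged = O
  bit 2 = 0: acc unchanged = O
  bit 3 = 1: acc = O + O = O

8P = O


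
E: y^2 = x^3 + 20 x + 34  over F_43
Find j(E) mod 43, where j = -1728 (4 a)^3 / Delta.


Delta = -16(4 a^3 + 27 b^2) mod 43 = 11
-1728 * (4 a)^3 = -1728 * (4*20)^3 mod 43 = 8
j = 8 * 11^(-1) mod 43 = 32

j = 32 (mod 43)


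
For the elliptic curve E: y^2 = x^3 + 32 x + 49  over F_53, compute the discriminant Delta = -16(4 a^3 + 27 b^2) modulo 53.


4 a^3 + 27 b^2 = 4*32^3 + 27*49^2 = 131072 + 64827 = 195899
Delta = -16 * (195899) = -3134384
Delta mod 53 = 36

Delta = 36 (mod 53)


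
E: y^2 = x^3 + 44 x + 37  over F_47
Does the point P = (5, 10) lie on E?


Check whether y^2 = x^3 + 44 x + 37 (mod 47) for (x, y) = (5, 10).
LHS: y^2 = 10^2 mod 47 = 6
RHS: x^3 + 44 x + 37 = 5^3 + 44*5 + 37 mod 47 = 6
LHS = RHS

Yes, on the curve


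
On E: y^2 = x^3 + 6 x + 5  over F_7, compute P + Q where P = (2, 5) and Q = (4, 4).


P != Q, so use the chord formula.
s = (y2 - y1) / (x2 - x1) = (6) / (2) mod 7 = 3
x3 = s^2 - x1 - x2 mod 7 = 3^2 - 2 - 4 = 3
y3 = s (x1 - x3) - y1 mod 7 = 3 * (2 - 3) - 5 = 6

P + Q = (3, 6)


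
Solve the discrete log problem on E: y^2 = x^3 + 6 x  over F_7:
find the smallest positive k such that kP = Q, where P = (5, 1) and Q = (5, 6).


Enumerate multiples of P until we hit Q = (5, 6):
  1P = (5, 1)
  2P = (1, 0)
  3P = (5, 6)
Match found at i = 3.

k = 3


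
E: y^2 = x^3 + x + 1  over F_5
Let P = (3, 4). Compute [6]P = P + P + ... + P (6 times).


k = 6 = 110_2 (binary, LSB first: 011)
Double-and-add from P = (3, 4):
  bit 0 = 0: acc unchanged = O
  bit 1 = 1: acc = O + (0, 4) = (0, 4)
  bit 2 = 1: acc = (0, 4) + (4, 3) = (2, 4)

6P = (2, 4)


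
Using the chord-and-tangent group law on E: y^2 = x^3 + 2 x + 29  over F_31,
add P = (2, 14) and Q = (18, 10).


P != Q, so use the chord formula.
s = (y2 - y1) / (x2 - x1) = (27) / (16) mod 31 = 23
x3 = s^2 - x1 - x2 mod 31 = 23^2 - 2 - 18 = 13
y3 = s (x1 - x3) - y1 mod 31 = 23 * (2 - 13) - 14 = 12

P + Q = (13, 12)


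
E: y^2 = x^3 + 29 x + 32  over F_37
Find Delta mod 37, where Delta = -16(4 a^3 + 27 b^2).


4 a^3 + 27 b^2 = 4*29^3 + 27*32^2 = 97556 + 27648 = 125204
Delta = -16 * (125204) = -2003264
Delta mod 37 = 27

Delta = 27 (mod 37)


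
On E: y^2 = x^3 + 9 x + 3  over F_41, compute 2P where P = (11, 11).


Doubling: s = (3 x1^2 + a) / (2 y1)
s = (3*11^2 + 9) / (2*11) mod 41 = 2
x3 = s^2 - 2 x1 mod 41 = 2^2 - 2*11 = 23
y3 = s (x1 - x3) - y1 mod 41 = 2 * (11 - 23) - 11 = 6

2P = (23, 6)


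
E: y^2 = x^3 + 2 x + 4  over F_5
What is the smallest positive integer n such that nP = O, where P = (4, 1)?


Compute successive multiples of P until we hit O:
  1P = (4, 1)
  2P = (2, 4)
  3P = (0, 3)
  4P = (0, 2)
  5P = (2, 1)
  6P = (4, 4)
  7P = O

ord(P) = 7


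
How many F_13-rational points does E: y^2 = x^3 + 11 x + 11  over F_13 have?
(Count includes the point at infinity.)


For each x in F_13, count y with y^2 = x^3 + 11 x + 11 mod 13:
  x = 1: RHS = 10, y in [6, 7]  -> 2 point(s)
  x = 5: RHS = 9, y in [3, 10]  -> 2 point(s)
  x = 8: RHS = 0, y in [0]  -> 1 point(s)
  x = 10: RHS = 3, y in [4, 9]  -> 2 point(s)
  x = 12: RHS = 12, y in [5, 8]  -> 2 point(s)
Affine points: 9. Add the point at infinity: total = 10.

#E(F_13) = 10


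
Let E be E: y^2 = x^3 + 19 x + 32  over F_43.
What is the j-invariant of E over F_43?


Delta = -16(4 a^3 + 27 b^2) mod 43 = 27
-1728 * (4 a)^3 = -1728 * (4*19)^3 mod 43 = 2
j = 2 * 27^(-1) mod 43 = 16

j = 16 (mod 43)


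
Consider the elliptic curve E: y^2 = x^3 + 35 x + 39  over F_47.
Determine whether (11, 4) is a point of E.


Check whether y^2 = x^3 + 35 x + 39 (mod 47) for (x, y) = (11, 4).
LHS: y^2 = 4^2 mod 47 = 16
RHS: x^3 + 35 x + 39 = 11^3 + 35*11 + 39 mod 47 = 16
LHS = RHS

Yes, on the curve


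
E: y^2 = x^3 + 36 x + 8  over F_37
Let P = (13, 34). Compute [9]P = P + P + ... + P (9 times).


k = 9 = 1001_2 (binary, LSB first: 1001)
Double-and-add from P = (13, 34):
  bit 0 = 1: acc = O + (13, 34) = (13, 34)
  bit 1 = 0: acc unchanged = (13, 34)
  bit 2 = 0: acc unchanged = (13, 34)
  bit 3 = 1: acc = (13, 34) + (7, 14) = (24, 28)

9P = (24, 28)


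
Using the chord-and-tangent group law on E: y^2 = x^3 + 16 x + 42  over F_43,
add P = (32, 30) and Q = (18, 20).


P != Q, so use the chord formula.
s = (y2 - y1) / (x2 - x1) = (33) / (29) mod 43 = 13
x3 = s^2 - x1 - x2 mod 43 = 13^2 - 32 - 18 = 33
y3 = s (x1 - x3) - y1 mod 43 = 13 * (32 - 33) - 30 = 0

P + Q = (33, 0)


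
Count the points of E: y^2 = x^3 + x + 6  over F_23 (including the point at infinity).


For each x in F_23, count y with y^2 = x^3 + 1 x + 6 mod 23:
  x = 0: RHS = 6, y in [11, 12]  -> 2 point(s)
  x = 1: RHS = 8, y in [10, 13]  -> 2 point(s)
  x = 2: RHS = 16, y in [4, 19]  -> 2 point(s)
  x = 3: RHS = 13, y in [6, 17]  -> 2 point(s)
  x = 9: RHS = 8, y in [10, 13]  -> 2 point(s)
  x = 10: RHS = 4, y in [2, 21]  -> 2 point(s)
  x = 13: RHS = 8, y in [10, 13]  -> 2 point(s)
  x = 14: RHS = 4, y in [2, 21]  -> 2 point(s)
  x = 16: RHS = 1, y in [1, 22]  -> 2 point(s)
  x = 22: RHS = 4, y in [2, 21]  -> 2 point(s)
Affine points: 20. Add the point at infinity: total = 21.

#E(F_23) = 21


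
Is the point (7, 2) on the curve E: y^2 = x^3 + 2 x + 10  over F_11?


Check whether y^2 = x^3 + 2 x + 10 (mod 11) for (x, y) = (7, 2).
LHS: y^2 = 2^2 mod 11 = 4
RHS: x^3 + 2 x + 10 = 7^3 + 2*7 + 10 mod 11 = 4
LHS = RHS

Yes, on the curve


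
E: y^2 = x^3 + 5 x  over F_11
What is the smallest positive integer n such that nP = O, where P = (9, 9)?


Compute successive multiples of P until we hit O:
  1P = (9, 9)
  2P = (9, 2)
  3P = O

ord(P) = 3


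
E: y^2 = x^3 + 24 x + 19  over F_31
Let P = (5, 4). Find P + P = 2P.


Doubling: s = (3 x1^2 + a) / (2 y1)
s = (3*5^2 + 24) / (2*4) mod 31 = 24
x3 = s^2 - 2 x1 mod 31 = 24^2 - 2*5 = 8
y3 = s (x1 - x3) - y1 mod 31 = 24 * (5 - 8) - 4 = 17

2P = (8, 17)


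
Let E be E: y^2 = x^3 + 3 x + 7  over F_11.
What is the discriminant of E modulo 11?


4 a^3 + 27 b^2 = 4*3^3 + 27*7^2 = 108 + 1323 = 1431
Delta = -16 * (1431) = -22896
Delta mod 11 = 6

Delta = 6 (mod 11)


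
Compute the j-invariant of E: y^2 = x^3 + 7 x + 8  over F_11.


Delta = -16(4 a^3 + 27 b^2) mod 11 = 10
-1728 * (4 a)^3 = -1728 * (4*7)^3 mod 11 = 4
j = 4 * 10^(-1) mod 11 = 7

j = 7 (mod 11)


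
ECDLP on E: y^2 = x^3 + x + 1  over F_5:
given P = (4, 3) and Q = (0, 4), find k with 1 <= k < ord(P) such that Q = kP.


Enumerate multiples of P until we hit Q = (0, 4):
  1P = (4, 3)
  2P = (3, 1)
  3P = (2, 1)
  4P = (0, 1)
  5P = (0, 4)
Match found at i = 5.

k = 5


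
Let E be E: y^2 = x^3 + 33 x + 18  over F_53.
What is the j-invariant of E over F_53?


Delta = -16(4 a^3 + 27 b^2) mod 53 = 25
-1728 * (4 a)^3 = -1728 * (4*33)^3 mod 53 = 4
j = 4 * 25^(-1) mod 53 = 15

j = 15 (mod 53)


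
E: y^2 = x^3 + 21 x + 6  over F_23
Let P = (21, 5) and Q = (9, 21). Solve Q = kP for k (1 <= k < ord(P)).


Enumerate multiples of P until we hit Q = (9, 21):
  1P = (21, 5)
  2P = (5, 11)
  3P = (9, 2)
  4P = (6, 16)
  5P = (4, 4)
  6P = (14, 13)
  7P = (17, 20)
  8P = (12, 13)
  9P = (3, 2)
  10P = (15, 19)
  11P = (18, 11)
  12P = (11, 21)
  13P = (0, 12)
  14P = (20, 10)
  15P = (7, 17)
  16P = (7, 6)
  17P = (20, 13)
  18P = (0, 11)
  19P = (11, 2)
  20P = (18, 12)
  21P = (15, 4)
  22P = (3, 21)
  23P = (12, 10)
  24P = (17, 3)
  25P = (14, 10)
  26P = (4, 19)
  27P = (6, 7)
  28P = (9, 21)
Match found at i = 28.

k = 28


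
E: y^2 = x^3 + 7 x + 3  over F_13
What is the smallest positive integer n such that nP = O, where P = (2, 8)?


Compute successive multiples of P until we hit O:
  1P = (2, 8)
  2P = (0, 9)
  3P = (8, 8)
  4P = (3, 5)
  5P = (4, 11)
  6P = (6, 12)
  7P = (6, 1)
  8P = (4, 2)
  ... (continuing to 13P)
  13P = O

ord(P) = 13


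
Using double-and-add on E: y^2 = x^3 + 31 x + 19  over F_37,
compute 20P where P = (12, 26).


k = 20 = 10100_2 (binary, LSB first: 00101)
Double-and-add from P = (12, 26):
  bit 0 = 0: acc unchanged = O
  bit 1 = 0: acc unchanged = O
  bit 2 = 1: acc = O + (29, 6) = (29, 6)
  bit 3 = 0: acc unchanged = (29, 6)
  bit 4 = 1: acc = (29, 6) + (15, 23) = (26, 30)

20P = (26, 30)


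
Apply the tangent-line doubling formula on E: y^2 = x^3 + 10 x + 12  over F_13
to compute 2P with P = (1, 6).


Doubling: s = (3 x1^2 + a) / (2 y1)
s = (3*1^2 + 10) / (2*6) mod 13 = 0
x3 = s^2 - 2 x1 mod 13 = 0^2 - 2*1 = 11
y3 = s (x1 - x3) - y1 mod 13 = 0 * (1 - 11) - 6 = 7

2P = (11, 7)


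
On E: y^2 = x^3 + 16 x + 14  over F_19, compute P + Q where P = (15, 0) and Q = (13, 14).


P != Q, so use the chord formula.
s = (y2 - y1) / (x2 - x1) = (14) / (17) mod 19 = 12
x3 = s^2 - x1 - x2 mod 19 = 12^2 - 15 - 13 = 2
y3 = s (x1 - x3) - y1 mod 19 = 12 * (15 - 2) - 0 = 4

P + Q = (2, 4)


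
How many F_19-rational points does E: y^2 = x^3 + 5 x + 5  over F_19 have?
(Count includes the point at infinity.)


For each x in F_19, count y with y^2 = x^3 + 5 x + 5 mod 19:
  x = 0: RHS = 5, y in [9, 10]  -> 2 point(s)
  x = 1: RHS = 11, y in [7, 12]  -> 2 point(s)
  x = 2: RHS = 4, y in [2, 17]  -> 2 point(s)
  x = 3: RHS = 9, y in [3, 16]  -> 2 point(s)
  x = 6: RHS = 4, y in [2, 17]  -> 2 point(s)
  x = 8: RHS = 6, y in [5, 14]  -> 2 point(s)
  x = 9: RHS = 0, y in [0]  -> 1 point(s)
  x = 11: RHS = 4, y in [2, 17]  -> 2 point(s)
  x = 12: RHS = 7, y in [8, 11]  -> 2 point(s)
  x = 13: RHS = 6, y in [5, 14]  -> 2 point(s)
  x = 14: RHS = 7, y in [8, 11]  -> 2 point(s)
  x = 15: RHS = 16, y in [4, 15]  -> 2 point(s)
  x = 16: RHS = 1, y in [1, 18]  -> 2 point(s)
  x = 17: RHS = 6, y in [5, 14]  -> 2 point(s)
Affine points: 27. Add the point at infinity: total = 28.

#E(F_19) = 28


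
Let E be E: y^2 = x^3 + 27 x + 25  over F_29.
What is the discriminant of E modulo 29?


4 a^3 + 27 b^2 = 4*27^3 + 27*25^2 = 78732 + 16875 = 95607
Delta = -16 * (95607) = -1529712
Delta mod 29 = 9

Delta = 9 (mod 29)


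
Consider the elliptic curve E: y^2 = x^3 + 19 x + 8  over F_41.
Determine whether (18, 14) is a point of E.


Check whether y^2 = x^3 + 19 x + 8 (mod 41) for (x, y) = (18, 14).
LHS: y^2 = 14^2 mod 41 = 32
RHS: x^3 + 19 x + 8 = 18^3 + 19*18 + 8 mod 41 = 32
LHS = RHS

Yes, on the curve


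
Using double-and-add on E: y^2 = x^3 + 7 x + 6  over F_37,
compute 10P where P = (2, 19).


k = 10 = 1010_2 (binary, LSB first: 0101)
Double-and-add from P = (2, 19):
  bit 0 = 0: acc unchanged = O
  bit 1 = 1: acc = O + (24, 7) = (24, 7)
  bit 2 = 0: acc unchanged = (24, 7)
  bit 3 = 1: acc = (24, 7) + (16, 12) = (13, 0)

10P = (13, 0)


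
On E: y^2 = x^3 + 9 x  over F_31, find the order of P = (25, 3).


Compute successive multiples of P until we hit O:
  1P = (25, 3)
  2P = (28, 16)
  3P = (14, 24)
  4P = (0, 0)
  5P = (14, 7)
  6P = (28, 15)
  7P = (25, 28)
  8P = O

ord(P) = 8


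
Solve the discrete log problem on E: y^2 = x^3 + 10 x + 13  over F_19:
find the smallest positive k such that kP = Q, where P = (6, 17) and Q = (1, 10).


Enumerate multiples of P until we hit Q = (1, 10):
  1P = (6, 17)
  2P = (8, 4)
  3P = (14, 16)
  4P = (10, 12)
  5P = (1, 10)
Match found at i = 5.

k = 5


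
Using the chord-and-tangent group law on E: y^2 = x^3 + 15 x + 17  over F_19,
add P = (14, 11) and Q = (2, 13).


P != Q, so use the chord formula.
s = (y2 - y1) / (x2 - x1) = (2) / (7) mod 19 = 3
x3 = s^2 - x1 - x2 mod 19 = 3^2 - 14 - 2 = 12
y3 = s (x1 - x3) - y1 mod 19 = 3 * (14 - 12) - 11 = 14

P + Q = (12, 14)


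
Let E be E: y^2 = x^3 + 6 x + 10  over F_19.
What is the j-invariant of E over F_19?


Delta = -16(4 a^3 + 27 b^2) mod 19 = 14
-1728 * (4 a)^3 = -1728 * (4*6)^3 mod 19 = 11
j = 11 * 14^(-1) mod 19 = 13

j = 13 (mod 19)


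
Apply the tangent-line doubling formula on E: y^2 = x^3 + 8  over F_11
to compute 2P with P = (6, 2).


Doubling: s = (3 x1^2 + a) / (2 y1)
s = (3*6^2 + 0) / (2*2) mod 11 = 5
x3 = s^2 - 2 x1 mod 11 = 5^2 - 2*6 = 2
y3 = s (x1 - x3) - y1 mod 11 = 5 * (6 - 2) - 2 = 7

2P = (2, 7)


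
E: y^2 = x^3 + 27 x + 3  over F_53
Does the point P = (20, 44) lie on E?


Check whether y^2 = x^3 + 27 x + 3 (mod 53) for (x, y) = (20, 44).
LHS: y^2 = 44^2 mod 53 = 28
RHS: x^3 + 27 x + 3 = 20^3 + 27*20 + 3 mod 53 = 10
LHS != RHS

No, not on the curve


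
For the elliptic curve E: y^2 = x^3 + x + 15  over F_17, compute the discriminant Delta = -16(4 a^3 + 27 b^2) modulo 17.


4 a^3 + 27 b^2 = 4*1^3 + 27*15^2 = 4 + 6075 = 6079
Delta = -16 * (6079) = -97264
Delta mod 17 = 10

Delta = 10 (mod 17)


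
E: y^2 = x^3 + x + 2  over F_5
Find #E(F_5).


For each x in F_5, count y with y^2 = x^3 + 1 x + 2 mod 5:
  x = 1: RHS = 4, y in [2, 3]  -> 2 point(s)
  x = 4: RHS = 0, y in [0]  -> 1 point(s)
Affine points: 3. Add the point at infinity: total = 4.

#E(F_5) = 4


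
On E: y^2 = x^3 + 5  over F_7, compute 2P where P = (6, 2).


Doubling: s = (3 x1^2 + a) / (2 y1)
s = (3*6^2 + 0) / (2*2) mod 7 = 6
x3 = s^2 - 2 x1 mod 7 = 6^2 - 2*6 = 3
y3 = s (x1 - x3) - y1 mod 7 = 6 * (6 - 3) - 2 = 2

2P = (3, 2)


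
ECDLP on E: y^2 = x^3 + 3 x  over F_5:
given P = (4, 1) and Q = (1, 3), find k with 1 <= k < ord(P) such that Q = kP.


Enumerate multiples of P until we hit Q = (1, 3):
  1P = (4, 1)
  2P = (1, 3)
Match found at i = 2.

k = 2


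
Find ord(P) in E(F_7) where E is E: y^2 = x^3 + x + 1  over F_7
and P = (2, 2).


Compute successive multiples of P until we hit O:
  1P = (2, 2)
  2P = (0, 1)
  3P = (0, 6)
  4P = (2, 5)
  5P = O

ord(P) = 5


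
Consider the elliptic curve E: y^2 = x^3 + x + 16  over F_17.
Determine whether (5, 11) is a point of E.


Check whether y^2 = x^3 + 1 x + 16 (mod 17) for (x, y) = (5, 11).
LHS: y^2 = 11^2 mod 17 = 2
RHS: x^3 + 1 x + 16 = 5^3 + 1*5 + 16 mod 17 = 10
LHS != RHS

No, not on the curve


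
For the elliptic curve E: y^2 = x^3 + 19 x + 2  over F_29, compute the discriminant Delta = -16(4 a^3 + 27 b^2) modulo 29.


4 a^3 + 27 b^2 = 4*19^3 + 27*2^2 = 27436 + 108 = 27544
Delta = -16 * (27544) = -440704
Delta mod 29 = 9

Delta = 9 (mod 29)


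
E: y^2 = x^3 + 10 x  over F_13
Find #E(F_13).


For each x in F_13, count y with y^2 = x^3 + 10 x + 0 mod 13:
  x = 0: RHS = 0, y in [0]  -> 1 point(s)
  x = 4: RHS = 0, y in [0]  -> 1 point(s)
  x = 6: RHS = 3, y in [4, 9]  -> 2 point(s)
  x = 7: RHS = 10, y in [6, 7]  -> 2 point(s)
  x = 9: RHS = 0, y in [0]  -> 1 point(s)
Affine points: 7. Add the point at infinity: total = 8.

#E(F_13) = 8


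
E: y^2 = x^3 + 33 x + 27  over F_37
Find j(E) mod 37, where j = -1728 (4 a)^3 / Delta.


Delta = -16(4 a^3 + 27 b^2) mod 37 = 5
-1728 * (4 a)^3 = -1728 * (4*33)^3 mod 37 = 10
j = 10 * 5^(-1) mod 37 = 2

j = 2 (mod 37)


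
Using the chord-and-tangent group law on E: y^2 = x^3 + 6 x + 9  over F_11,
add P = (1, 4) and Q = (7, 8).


P != Q, so use the chord formula.
s = (y2 - y1) / (x2 - x1) = (4) / (6) mod 11 = 8
x3 = s^2 - x1 - x2 mod 11 = 8^2 - 1 - 7 = 1
y3 = s (x1 - x3) - y1 mod 11 = 8 * (1 - 1) - 4 = 7

P + Q = (1, 7)


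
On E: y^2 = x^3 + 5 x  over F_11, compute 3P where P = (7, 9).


k = 3 = 11_2 (binary, LSB first: 11)
Double-and-add from P = (7, 9):
  bit 0 = 1: acc = O + (7, 9) = (7, 9)
  bit 1 = 1: acc = (7, 9) + (0, 0) = (7, 2)

3P = (7, 2)


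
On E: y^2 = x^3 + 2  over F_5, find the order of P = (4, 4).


Compute successive multiples of P until we hit O:
  1P = (4, 4)
  2P = (3, 2)
  3P = (2, 0)
  4P = (3, 3)
  5P = (4, 1)
  6P = O

ord(P) = 6


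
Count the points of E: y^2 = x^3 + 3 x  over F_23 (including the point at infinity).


For each x in F_23, count y with y^2 = x^3 + 3 x + 0 mod 23:
  x = 0: RHS = 0, y in [0]  -> 1 point(s)
  x = 1: RHS = 4, y in [2, 21]  -> 2 point(s)
  x = 3: RHS = 13, y in [6, 17]  -> 2 point(s)
  x = 5: RHS = 2, y in [5, 18]  -> 2 point(s)
  x = 6: RHS = 4, y in [2, 21]  -> 2 point(s)
  x = 10: RHS = 18, y in [8, 15]  -> 2 point(s)
  x = 12: RHS = 16, y in [4, 19]  -> 2 point(s)
  x = 14: RHS = 3, y in [7, 16]  -> 2 point(s)
  x = 15: RHS = 16, y in [4, 19]  -> 2 point(s)
  x = 16: RHS = 4, y in [2, 21]  -> 2 point(s)
  x = 19: RHS = 16, y in [4, 19]  -> 2 point(s)
  x = 21: RHS = 9, y in [3, 20]  -> 2 point(s)
Affine points: 23. Add the point at infinity: total = 24.

#E(F_23) = 24


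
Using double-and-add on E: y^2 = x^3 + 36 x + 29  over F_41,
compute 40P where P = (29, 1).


k = 40 = 101000_2 (binary, LSB first: 000101)
Double-and-add from P = (29, 1):
  bit 0 = 0: acc unchanged = O
  bit 1 = 0: acc unchanged = O
  bit 2 = 0: acc unchanged = O
  bit 3 = 1: acc = O + (21, 40) = (21, 40)
  bit 4 = 0: acc unchanged = (21, 40)
  bit 5 = 1: acc = (21, 40) + (34, 34) = (26, 38)

40P = (26, 38)
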